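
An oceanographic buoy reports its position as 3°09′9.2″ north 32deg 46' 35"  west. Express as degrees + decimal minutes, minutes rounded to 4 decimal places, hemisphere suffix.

Latitude: seconds/60 = 0.15333; minutes = 9 + 0.15333 = 9.153333
λ: seconds/60 = 0.58333; minutes = 46 + 0.58333 = 46.583333

3° 9.1533′ N, 32° 46.5833′ W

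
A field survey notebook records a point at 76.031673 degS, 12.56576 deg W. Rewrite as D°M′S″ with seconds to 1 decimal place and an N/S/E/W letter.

φ: 0.031673 × 60 = 1.90038′ → 1′, remainder × 60 = 54.023″
Lon: whole degrees 12; 33.94560′ → 33′ and 56.736″

76°01′54.0″ S, 12°33′56.7″ W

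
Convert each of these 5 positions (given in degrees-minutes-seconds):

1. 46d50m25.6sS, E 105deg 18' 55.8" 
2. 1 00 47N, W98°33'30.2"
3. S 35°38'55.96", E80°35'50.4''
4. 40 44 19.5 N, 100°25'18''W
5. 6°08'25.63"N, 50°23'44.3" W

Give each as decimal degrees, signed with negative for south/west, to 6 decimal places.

1. -46.840444, 105.315500
2. 1.013056, -98.558389
3. -35.648878, 80.597333
4. 40.738750, -100.421667
5. 6.140453, -50.395639

Point 1:
  φ: 46° + 50/60 + 25.6/3600 = 46 + 0.833333 + 0.007111 = 46.8404444
  S → negative
  Lon: 105° + 18/60 + 55.8/3600 = 105 + 0.300000 + 0.015500 = 105.3155000
  E → positive
Point 2:
  φ: 1° + 0/60 + 47/3600 = 1 + 0.000000 + 0.013056 = 1.0130556
  N → positive
  Longitude: 98 + 33/60 + 30.2/3600 = 98.5583889
  W ⇒ negate
Point 3:
  φ: 35 + 38/60 + 55.96/3600 = 35.6488778
  S → negative
  Lon: 35′ + 50.4″ = 35.84000′; 80 + 35.84000/60 = 80.5973333
  E → positive
Point 4:
  Lat: 40 + 44/60 + 19.5/3600 = 40.7387500
  N → positive
  λ: 100 + 25/60 + 18/3600 = 100.4216667
  hemisphere W, so the sign is −
Point 5:
  Latitude: 6 + 8/60 + 25.63/3600 = 6.1404528
  N ⇒ keep positive
  λ: 23′ + 44.3″ = 23.73833′; 50 + 23.73833/60 = 50.3956389
  W → negative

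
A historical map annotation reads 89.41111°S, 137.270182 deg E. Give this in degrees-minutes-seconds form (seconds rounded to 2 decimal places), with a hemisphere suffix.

89°24′40.00″ S, 137°16′12.66″ E

φ: 0.411110° → 24.66660′; 0.66660 × 60 = 39.9960″
Longitude: 0.270182 × 60 = 16.21092′ → 16′, remainder × 60 = 12.6552″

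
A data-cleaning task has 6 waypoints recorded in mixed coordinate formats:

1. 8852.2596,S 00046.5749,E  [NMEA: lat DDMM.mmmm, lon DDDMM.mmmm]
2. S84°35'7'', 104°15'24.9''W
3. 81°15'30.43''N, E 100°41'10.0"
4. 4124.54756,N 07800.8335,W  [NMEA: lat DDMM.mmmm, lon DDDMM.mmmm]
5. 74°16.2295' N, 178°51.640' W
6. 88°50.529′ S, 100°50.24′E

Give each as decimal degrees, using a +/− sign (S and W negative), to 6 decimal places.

1. -88.870993, 0.776248
2. -84.585278, -104.256917
3. 81.258453, 100.686111
4. 41.409126, -78.013892
5. 74.270492, -178.860667
6. -88.842150, 100.837333

Point 1:
  Lat: split at 2 digits → 88° and 52.2596′; 88 + 52.2596/60 = 88.8709933
  S → negative
  Lon: degrees = first 3 digits = 0, minutes = 46.5749; 0 + 46.5749/60 = 0.7762483
  E ⇒ keep positive
Point 2:
  Latitude: 84 + 35/60 + 7/3600 = 84.5852778
  S ⇒ negate
  Longitude: 104 + 15/60 + 24.9/3600 = 104.2569167
  hemisphere W, so the sign is −
Point 3:
  Lat: 81 + 15/60 + 30.43/3600 = 81.2584528
  N → positive
  Longitude: 100 + 41/60 + 10/3600 = 100.6861111
  E ⇒ keep positive
Point 4:
  Latitude: degrees = first 2 digits = 41, minutes = 24.54756; 41 + 24.54756/60 = 41.4091260
  N ⇒ keep positive
  Lon: split at 3 digits → 078° and 0.8335′; 78 + 0.8335/60 = 78.0138917
  W → negative
Point 5:
  Lat: 74 + 16.2295/60 = 74.2704917
  N → positive
  Lon: 178 + 51.64/60 = 178.8606667
  W ⇒ negate
Point 6:
  φ: 50.529′ = 0.842150°; total 88.8421500
  hemisphere S, so the sign is −
  λ: 100 + 50.24/60 = 100.8373333
  E → positive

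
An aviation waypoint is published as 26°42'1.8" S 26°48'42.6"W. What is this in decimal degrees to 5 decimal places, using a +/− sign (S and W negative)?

Latitude: 26° + 42/60 + 1.8/3600 = 26 + 0.700000 + 0.000500 = 26.700500
S ⇒ negate
Lon: 26° + 48/60 + 42.6/3600 = 26 + 0.800000 + 0.011833 = 26.811833
W → negative

-26.70050, -26.81183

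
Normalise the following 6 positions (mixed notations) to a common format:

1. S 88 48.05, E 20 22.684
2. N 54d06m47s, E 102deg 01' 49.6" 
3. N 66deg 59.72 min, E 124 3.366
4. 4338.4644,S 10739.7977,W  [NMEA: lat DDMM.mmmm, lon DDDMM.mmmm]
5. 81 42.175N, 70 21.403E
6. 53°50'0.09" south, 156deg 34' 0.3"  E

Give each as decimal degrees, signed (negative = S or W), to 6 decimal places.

1. -88.800833, 20.378067
2. 54.113056, 102.030444
3. 66.995333, 124.056100
4. -43.641073, -107.663295
5. 81.702917, 70.356717
6. -53.833358, 156.566750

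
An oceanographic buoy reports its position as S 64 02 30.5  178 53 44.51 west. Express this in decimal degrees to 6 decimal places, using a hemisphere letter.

64.041806° S, 178.895697° W

Lat: 64° + 2/60 + 30.5/3600 = 64 + 0.033333 + 0.008472 = 64.0418056
λ: 178 + 53/60 + 44.51/3600 = 178.8956972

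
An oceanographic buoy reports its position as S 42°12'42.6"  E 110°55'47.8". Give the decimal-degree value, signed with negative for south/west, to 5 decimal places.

-42.21183, 110.92994

Lat: 42° + 12/60 + 42.6/3600 = 42 + 0.200000 + 0.011833 = 42.211833
S → negative
Lon: 110° + 55/60 + 47.8/3600 = 110 + 0.916667 + 0.013278 = 110.929944
E ⇒ keep positive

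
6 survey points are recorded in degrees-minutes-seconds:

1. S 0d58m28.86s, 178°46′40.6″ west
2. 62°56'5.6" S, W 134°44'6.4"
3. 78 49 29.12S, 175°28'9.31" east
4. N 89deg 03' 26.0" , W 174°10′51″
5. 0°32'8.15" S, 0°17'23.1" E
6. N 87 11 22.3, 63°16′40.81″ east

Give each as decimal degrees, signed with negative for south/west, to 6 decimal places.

1. -0.974683, -178.777944
2. -62.934889, -134.735111
3. -78.824756, 175.469253
4. 89.057222, -174.180833
5. -0.535597, 0.289750
6. 87.189528, 63.278003

Point 1:
  Lat: 58′ + 28.86″ = 58.48100′; 0 + 58.48100/60 = 0.9746833
  S ⇒ negate
  Longitude: 46′ + 40.6″ = 46.67667′; 178 + 46.67667/60 = 178.7779444
  hemisphere W, so the sign is −
Point 2:
  φ: 62° + 56/60 + 5.6/3600 = 62 + 0.933333 + 0.001556 = 62.9348889
  S → negative
  λ: 134° + 44/60 + 6.4/3600 = 134 + 0.733333 + 0.001778 = 134.7351111
  W → negative
Point 3:
  Latitude: 78 + 49/60 + 29.12/3600 = 78.8247556
  hemisphere S, so the sign is −
  Longitude: 175° + 28/60 + 9.31/3600 = 175 + 0.466667 + 0.002586 = 175.4692528
  E ⇒ keep positive
Point 4:
  Latitude: 89 + 3/60 + 26/3600 = 89.0572222
  N ⇒ keep positive
  Lon: 10′ + 51″ = 10.85000′; 174 + 10.85000/60 = 174.1808333
  W → negative
Point 5:
  Lat: 0° + 32/60 + 8.15/3600 = 0 + 0.533333 + 0.002264 = 0.5355972
  S → negative
  λ: 0° + 17/60 + 23.1/3600 = 0 + 0.283333 + 0.006417 = 0.2897500
  E → positive
Point 6:
  Latitude: 11′ + 22.3″ = 11.37167′; 87 + 11.37167/60 = 87.1895278
  N ⇒ keep positive
  Longitude: 16′ + 40.81″ = 16.68017′; 63 + 16.68017/60 = 63.2780028
  E → positive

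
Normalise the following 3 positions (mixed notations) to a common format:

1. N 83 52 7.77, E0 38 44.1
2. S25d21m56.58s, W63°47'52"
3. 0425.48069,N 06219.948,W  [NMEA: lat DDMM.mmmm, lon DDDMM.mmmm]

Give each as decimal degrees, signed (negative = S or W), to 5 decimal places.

1. 83.86883, 0.64558
2. -25.36572, -63.79778
3. 4.42468, -62.33247

Point 1:
  Lat: 52′ + 7.77″ = 52.12950′; 83 + 52.12950/60 = 83.868825
  N ⇒ keep positive
  λ: 0° + 38/60 + 44.1/3600 = 0 + 0.633333 + 0.012250 = 0.645583
  E → positive
Point 2:
  Latitude: 25° + 21/60 + 56.58/3600 = 25 + 0.350000 + 0.015717 = 25.365717
  S → negative
  Lon: 63° + 47/60 + 52/3600 = 63 + 0.783333 + 0.014444 = 63.797778
  hemisphere W, so the sign is −
Point 3:
  Latitude: split at 2 digits → 04° and 25.48069′; 4 + 25.48069/60 = 4.424678
  N ⇒ keep positive
  Lon: split at 3 digits → 062° and 19.948′; 62 + 19.948/60 = 62.332467
  W ⇒ negate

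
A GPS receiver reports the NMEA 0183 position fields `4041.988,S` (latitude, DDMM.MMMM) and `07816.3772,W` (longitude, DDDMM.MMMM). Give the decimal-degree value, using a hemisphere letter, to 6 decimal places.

40.699800° S, 78.272953° W

Latitude: degrees = first 2 digits = 40, minutes = 41.988; 40 + 41.988/60 = 40.6998000
λ: degrees = first 3 digits = 78, minutes = 16.3772; 78 + 16.3772/60 = 78.2729533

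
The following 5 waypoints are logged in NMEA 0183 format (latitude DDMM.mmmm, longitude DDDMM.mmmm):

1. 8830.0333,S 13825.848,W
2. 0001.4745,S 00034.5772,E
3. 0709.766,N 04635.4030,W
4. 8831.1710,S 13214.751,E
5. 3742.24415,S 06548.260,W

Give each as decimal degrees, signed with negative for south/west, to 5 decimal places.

1. -88.50056, -138.43080
2. -0.02458, 0.57629
3. 7.16277, -46.59005
4. -88.51952, 132.24585
5. -37.70407, -65.80433

Point 1:
  Latitude: split at 2 digits → 88° and 30.0333′; 88 + 30.0333/60 = 88.500555
  hemisphere S, so the sign is −
  λ: degrees = first 3 digits = 138, minutes = 25.848; 138 + 25.848/60 = 138.430800
  W ⇒ negate
Point 2:
  Latitude: degrees = first 2 digits = 0, minutes = 1.4745; 0 + 1.4745/60 = 0.024575
  hemisphere S, so the sign is −
  Longitude: degrees = first 3 digits = 0, minutes = 34.5772; 0 + 34.5772/60 = 0.576287
  E → positive
Point 3:
  φ: split at 2 digits → 07° and 9.766′; 7 + 9.766/60 = 7.162767
  N → positive
  Lon: split at 3 digits → 046° and 35.403′; 46 + 35.403/60 = 46.590050
  W ⇒ negate
Point 4:
  Latitude: degrees = first 2 digits = 88, minutes = 31.171; 88 + 31.171/60 = 88.519517
  S ⇒ negate
  λ: degrees = first 3 digits = 132, minutes = 14.751; 132 + 14.751/60 = 132.245850
  E ⇒ keep positive
Point 5:
  φ: degrees = first 2 digits = 37, minutes = 42.24415; 37 + 42.24415/60 = 37.704069
  S ⇒ negate
  Longitude: degrees = first 3 digits = 65, minutes = 48.26; 65 + 48.26/60 = 65.804333
  W ⇒ negate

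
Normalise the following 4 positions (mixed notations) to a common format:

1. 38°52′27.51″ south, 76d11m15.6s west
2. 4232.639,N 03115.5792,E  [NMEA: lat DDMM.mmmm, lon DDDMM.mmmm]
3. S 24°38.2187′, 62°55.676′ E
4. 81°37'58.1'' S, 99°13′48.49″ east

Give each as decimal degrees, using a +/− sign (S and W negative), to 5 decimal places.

Point 1:
  φ: 38° + 52/60 + 27.51/3600 = 38 + 0.866667 + 0.007642 = 38.874308
  S → negative
  Lon: 76 + 11/60 + 15.6/3600 = 76.187667
  W → negative
Point 2:
  Latitude: degrees = first 2 digits = 42, minutes = 32.639; 42 + 32.639/60 = 42.543983
  N → positive
  Lon: split at 3 digits → 031° and 15.5792′; 31 + 15.5792/60 = 31.259653
  E ⇒ keep positive
Point 3:
  φ: 24 + 38.2187/60 = 24.636978
  S → negative
  λ: 55.676′ = 0.927933°; total 62.927933
  E ⇒ keep positive
Point 4:
  φ: 37′ + 58.1″ = 37.96833′; 81 + 37.96833/60 = 81.632806
  S → negative
  Lon: 99° + 13/60 + 48.49/3600 = 99 + 0.216667 + 0.013469 = 99.230136
  E → positive

1. -38.87431, -76.18767
2. 42.54398, 31.25965
3. -24.63698, 62.92793
4. -81.63281, 99.23014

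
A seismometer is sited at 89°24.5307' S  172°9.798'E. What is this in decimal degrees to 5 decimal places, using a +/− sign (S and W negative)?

Lat: 24.5307′ = 0.408845°; total 89.408845
S ⇒ negate
λ: 9.798′ = 0.163300°; total 172.163300
E → positive

-89.40885, 172.16330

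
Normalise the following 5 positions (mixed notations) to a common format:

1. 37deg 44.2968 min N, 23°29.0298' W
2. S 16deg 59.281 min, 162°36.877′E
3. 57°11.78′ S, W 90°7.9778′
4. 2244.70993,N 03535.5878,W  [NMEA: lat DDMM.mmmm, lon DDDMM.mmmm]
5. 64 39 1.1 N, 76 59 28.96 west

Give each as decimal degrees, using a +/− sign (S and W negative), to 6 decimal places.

1. 37.738280, -23.483830
2. -16.988017, 162.614617
3. -57.196333, -90.132963
4. 22.745166, -35.593130
5. 64.650306, -76.991378

Point 1:
  φ: 37 + 44.2968/60 = 37.7382800
  N ⇒ keep positive
  Longitude: 29.0298′ = 0.483830°; total 23.4838300
  W ⇒ negate
Point 2:
  φ: 59.281′ = 0.988017°; total 16.9880167
  S → negative
  Longitude: 36.877′ = 0.614617°; total 162.6146167
  E → positive
Point 3:
  Lat: 57 + 11.78/60 = 57.1963333
  hemisphere S, so the sign is −
  λ: 7.9778′ = 0.132963°; total 90.1329633
  hemisphere W, so the sign is −
Point 4:
  Latitude: split at 2 digits → 22° and 44.70993′; 22 + 44.70993/60 = 22.7451655
  N ⇒ keep positive
  Lon: degrees = first 3 digits = 35, minutes = 35.5878; 35 + 35.5878/60 = 35.5931300
  hemisphere W, so the sign is −
Point 5:
  Lat: 39′ + 1.1″ = 39.01833′; 64 + 39.01833/60 = 64.6503056
  N → positive
  Lon: 59′ + 28.96″ = 59.48267′; 76 + 59.48267/60 = 76.9913778
  W → negative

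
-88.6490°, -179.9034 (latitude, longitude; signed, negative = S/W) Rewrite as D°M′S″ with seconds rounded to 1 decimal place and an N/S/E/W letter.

Latitude is negative → S; |value| = 88.649000
Lat: whole degrees 88; 38.94000′ → 38′ and 56.400″
Longitude is negative → W; |value| = 179.903400
Longitude: whole degrees 179; 54.20400′ → 54′ and 12.240″

88°38′56.4″ S, 179°54′12.2″ W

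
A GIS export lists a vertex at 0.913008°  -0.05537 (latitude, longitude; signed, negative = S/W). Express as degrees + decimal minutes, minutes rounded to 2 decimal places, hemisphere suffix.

0° 54.78′ N, 0° 3.32′ W

Latitude: minutes = (0.913008 − 0) × 60 = 54.7805
Longitude is negative → W; |value| = 0.055370
Longitude: fractional part 0.055370 → 3.3222 minutes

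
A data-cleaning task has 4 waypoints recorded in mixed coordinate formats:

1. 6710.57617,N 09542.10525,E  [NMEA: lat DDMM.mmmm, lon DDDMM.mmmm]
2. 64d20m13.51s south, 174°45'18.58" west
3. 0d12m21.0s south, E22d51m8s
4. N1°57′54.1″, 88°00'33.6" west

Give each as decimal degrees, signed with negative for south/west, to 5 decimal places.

1. 67.17627, 95.70175
2. -64.33709, -174.75516
3. -0.20583, 22.85222
4. 1.96503, -88.00933

Point 1:
  φ: split at 2 digits → 67° and 10.57617′; 67 + 10.57617/60 = 67.176270
  N → positive
  λ: split at 3 digits → 095° and 42.10525′; 95 + 42.10525/60 = 95.701754
  E ⇒ keep positive
Point 2:
  φ: 64° + 20/60 + 13.51/3600 = 64 + 0.333333 + 0.003753 = 64.337086
  S → negative
  Longitude: 174° + 45/60 + 18.58/3600 = 174 + 0.750000 + 0.005161 = 174.755161
  W → negative
Point 3:
  Lat: 0 + 12/60 + 21/3600 = 0.205833
  S ⇒ negate
  Longitude: 22° + 51/60 + 8/3600 = 22 + 0.850000 + 0.002222 = 22.852222
  E → positive
Point 4:
  φ: 1 + 57/60 + 54.1/3600 = 1.965028
  N → positive
  Lon: 88° + 0/60 + 33.6/3600 = 88 + 0.000000 + 0.009333 = 88.009333
  W ⇒ negate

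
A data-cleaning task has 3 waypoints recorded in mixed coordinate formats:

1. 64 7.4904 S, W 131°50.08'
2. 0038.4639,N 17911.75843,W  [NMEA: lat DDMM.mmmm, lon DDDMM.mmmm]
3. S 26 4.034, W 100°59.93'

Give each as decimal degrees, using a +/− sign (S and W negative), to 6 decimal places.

1. -64.124840, -131.834667
2. 0.641065, -179.195974
3. -26.067233, -100.998833

Point 1:
  Lat: 64 + 7.4904/60 = 64.1248400
  S → negative
  Longitude: 50.08′ = 0.834667°; total 131.8346667
  hemisphere W, so the sign is −
Point 2:
  Latitude: degrees = first 2 digits = 0, minutes = 38.4639; 0 + 38.4639/60 = 0.6410650
  N → positive
  Longitude: split at 3 digits → 179° and 11.75843′; 179 + 11.75843/60 = 179.1959738
  hemisphere W, so the sign is −
Point 3:
  Latitude: 26 + 4.034/60 = 26.0672333
  S ⇒ negate
  λ: 100 + 59.93/60 = 100.9988333
  hemisphere W, so the sign is −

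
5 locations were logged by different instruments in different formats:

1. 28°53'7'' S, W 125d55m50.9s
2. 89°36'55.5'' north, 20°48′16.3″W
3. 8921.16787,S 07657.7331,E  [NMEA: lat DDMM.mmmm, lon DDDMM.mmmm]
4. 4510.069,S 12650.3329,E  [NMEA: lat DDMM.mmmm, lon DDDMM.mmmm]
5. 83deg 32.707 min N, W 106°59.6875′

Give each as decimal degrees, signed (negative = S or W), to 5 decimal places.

1. -28.88528, -125.93081
2. 89.61542, -20.80453
3. -89.35280, 76.96222
4. -45.16782, 126.83888
5. 83.54512, -106.99479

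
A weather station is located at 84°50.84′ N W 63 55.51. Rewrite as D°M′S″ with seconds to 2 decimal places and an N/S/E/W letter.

84°50′50.40″ N, 63°55′30.60″ W

Lat: 50.84000′ → 50′ and 0.84000 × 60 = 50.4000″
Longitude: fractional minutes 0.51000 × 60 = 30.6000″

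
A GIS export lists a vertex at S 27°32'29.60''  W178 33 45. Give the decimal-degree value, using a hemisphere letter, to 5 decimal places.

27.54156° S, 178.56250° W

Lat: 27 + 32/60 + 29.6/3600 = 27.541556
Longitude: 178 + 33/60 + 45/3600 = 178.562500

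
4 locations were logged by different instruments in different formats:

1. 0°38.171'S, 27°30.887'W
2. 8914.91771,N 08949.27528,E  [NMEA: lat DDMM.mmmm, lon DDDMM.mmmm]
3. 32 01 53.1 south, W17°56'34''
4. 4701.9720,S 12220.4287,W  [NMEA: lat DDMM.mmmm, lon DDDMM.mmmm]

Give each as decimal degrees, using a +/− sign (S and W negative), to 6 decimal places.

Point 1:
  Latitude: 38.171′ = 0.636183°; total 0.6361833
  hemisphere S, so the sign is −
  λ: 27 + 30.887/60 = 27.5147833
  W ⇒ negate
Point 2:
  φ: split at 2 digits → 89° and 14.91771′; 89 + 14.91771/60 = 89.2486285
  N → positive
  Longitude: degrees = first 3 digits = 89, minutes = 49.27528; 89 + 49.27528/60 = 89.8212547
  E ⇒ keep positive
Point 3:
  Latitude: 1′ + 53.1″ = 1.88500′; 32 + 1.88500/60 = 32.0314167
  S → negative
  λ: 17 + 56/60 + 34/3600 = 17.9427778
  hemisphere W, so the sign is −
Point 4:
  Latitude: split at 2 digits → 47° and 1.972′; 47 + 1.972/60 = 47.0328667
  hemisphere S, so the sign is −
  Longitude: degrees = first 3 digits = 122, minutes = 20.4287; 122 + 20.4287/60 = 122.3404783
  W → negative

1. -0.636183, -27.514783
2. 89.248629, 89.821255
3. -32.031417, -17.942778
4. -47.032867, -122.340478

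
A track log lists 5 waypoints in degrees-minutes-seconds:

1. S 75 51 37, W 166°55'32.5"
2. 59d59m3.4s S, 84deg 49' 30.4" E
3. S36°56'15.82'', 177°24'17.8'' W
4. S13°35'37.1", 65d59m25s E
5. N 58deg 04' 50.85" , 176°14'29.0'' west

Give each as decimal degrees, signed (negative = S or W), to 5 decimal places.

1. -75.86028, -166.92569
2. -59.98428, 84.82511
3. -36.93773, -177.40494
4. -13.59364, 65.99028
5. 58.08079, -176.24139

Point 1:
  φ: 75° + 51/60 + 37/3600 = 75 + 0.850000 + 0.010278 = 75.860278
  hemisphere S, so the sign is −
  Lon: 166° + 55/60 + 32.5/3600 = 166 + 0.916667 + 0.009028 = 166.925694
  W ⇒ negate
Point 2:
  Latitude: 59′ + 3.4″ = 59.05667′; 59 + 59.05667/60 = 59.984278
  S ⇒ negate
  Longitude: 49′ + 30.4″ = 49.50667′; 84 + 49.50667/60 = 84.825111
  E ⇒ keep positive
Point 3:
  Latitude: 36° + 56/60 + 15.82/3600 = 36 + 0.933333 + 0.004394 = 36.937728
  S → negative
  λ: 177° + 24/60 + 17.8/3600 = 177 + 0.400000 + 0.004944 = 177.404944
  hemisphere W, so the sign is −
Point 4:
  Latitude: 13° + 35/60 + 37.1/3600 = 13 + 0.583333 + 0.010306 = 13.593639
  S → negative
  Longitude: 59′ + 25″ = 59.41667′; 65 + 59.41667/60 = 65.990278
  E ⇒ keep positive
Point 5:
  φ: 4′ + 50.85″ = 4.84750′; 58 + 4.84750/60 = 58.080792
  N → positive
  Lon: 14′ + 29″ = 14.48333′; 176 + 14.48333/60 = 176.241389
  W ⇒ negate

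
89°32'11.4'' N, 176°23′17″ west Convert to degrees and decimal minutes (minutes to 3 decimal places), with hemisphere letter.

φ: 32 + 11.4/60 = 32.19000′
λ: seconds/60 = 0.28333; minutes = 23 + 0.28333 = 23.28333

89° 32.190′ N, 176° 23.283′ W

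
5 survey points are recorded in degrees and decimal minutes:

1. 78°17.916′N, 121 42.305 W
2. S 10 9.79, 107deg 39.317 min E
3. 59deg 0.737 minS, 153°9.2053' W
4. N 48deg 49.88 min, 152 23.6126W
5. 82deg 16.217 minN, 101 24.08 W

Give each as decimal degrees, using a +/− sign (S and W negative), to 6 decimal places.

1. 78.298600, -121.705083
2. -10.163167, 107.655283
3. -59.012283, -153.153422
4. 48.831333, -152.393543
5. 82.270283, -101.401333

Point 1:
  φ: 78 + 17.916/60 = 78.2986000
  N → positive
  Longitude: 121 + 42.305/60 = 121.7050833
  W → negative
Point 2:
  Lat: 10 + 9.79/60 = 10.1631667
  S ⇒ negate
  λ: 39.317′ = 0.655283°; total 107.6552833
  E ⇒ keep positive
Point 3:
  φ: 59 + 0.737/60 = 59.0122833
  hemisphere S, so the sign is −
  Longitude: 9.2053′ = 0.153422°; total 153.1534217
  W → negative
Point 4:
  Latitude: 49.88′ = 0.831333°; total 48.8313333
  N → positive
  λ: 23.6126′ = 0.393543°; total 152.3935433
  hemisphere W, so the sign is −
Point 5:
  Latitude: 16.217′ = 0.270283°; total 82.2702833
  N ⇒ keep positive
  λ: 24.08′ = 0.401333°; total 101.4013333
  hemisphere W, so the sign is −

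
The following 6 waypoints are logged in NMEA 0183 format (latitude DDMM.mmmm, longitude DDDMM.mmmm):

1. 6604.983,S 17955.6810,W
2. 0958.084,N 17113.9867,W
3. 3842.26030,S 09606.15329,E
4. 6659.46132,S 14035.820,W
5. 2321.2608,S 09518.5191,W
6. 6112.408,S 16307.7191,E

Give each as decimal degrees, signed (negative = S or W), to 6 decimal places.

1. -66.083050, -179.928017
2. 9.968067, -171.233112
3. -38.704338, 96.102555
4. -66.991022, -140.597000
5. -23.354347, -95.308652
6. -61.206800, 163.128652

Point 1:
  Latitude: degrees = first 2 digits = 66, minutes = 4.983; 66 + 4.983/60 = 66.0830500
  hemisphere S, so the sign is −
  Lon: split at 3 digits → 179° and 55.681′; 179 + 55.681/60 = 179.9280167
  hemisphere W, so the sign is −
Point 2:
  φ: split at 2 digits → 09° and 58.084′; 9 + 58.084/60 = 9.9680667
  N → positive
  λ: split at 3 digits → 171° and 13.9867′; 171 + 13.9867/60 = 171.2331117
  hemisphere W, so the sign is −
Point 3:
  Latitude: split at 2 digits → 38° and 42.2603′; 38 + 42.2603/60 = 38.7043383
  hemisphere S, so the sign is −
  Longitude: split at 3 digits → 096° and 6.15329′; 96 + 6.15329/60 = 96.1025548
  E ⇒ keep positive
Point 4:
  Lat: degrees = first 2 digits = 66, minutes = 59.46132; 66 + 59.46132/60 = 66.9910220
  S → negative
  λ: degrees = first 3 digits = 140, minutes = 35.82; 140 + 35.82/60 = 140.5970000
  W ⇒ negate
Point 5:
  φ: degrees = first 2 digits = 23, minutes = 21.2608; 23 + 21.2608/60 = 23.3543467
  S → negative
  Longitude: split at 3 digits → 095° and 18.5191′; 95 + 18.5191/60 = 95.3086517
  W → negative
Point 6:
  φ: degrees = first 2 digits = 61, minutes = 12.408; 61 + 12.408/60 = 61.2068000
  S ⇒ negate
  Lon: split at 3 digits → 163° and 7.7191′; 163 + 7.7191/60 = 163.1286517
  E ⇒ keep positive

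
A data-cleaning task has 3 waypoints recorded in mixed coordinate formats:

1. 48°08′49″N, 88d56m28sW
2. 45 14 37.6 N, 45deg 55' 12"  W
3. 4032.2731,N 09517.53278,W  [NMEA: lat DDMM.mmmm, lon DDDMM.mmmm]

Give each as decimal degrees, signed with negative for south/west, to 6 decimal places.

Point 1:
  Latitude: 48 + 8/60 + 49/3600 = 48.1469444
  N → positive
  λ: 88 + 56/60 + 28/3600 = 88.9411111
  W → negative
Point 2:
  Latitude: 45° + 14/60 + 37.6/3600 = 45 + 0.233333 + 0.010444 = 45.2437778
  N → positive
  Longitude: 55′ + 12″ = 55.20000′; 45 + 55.20000/60 = 45.9200000
  W → negative
Point 3:
  Latitude: degrees = first 2 digits = 40, minutes = 32.2731; 40 + 32.2731/60 = 40.5378850
  N ⇒ keep positive
  λ: degrees = first 3 digits = 95, minutes = 17.53278; 95 + 17.53278/60 = 95.2922130
  W → negative

1. 48.146944, -88.941111
2. 45.243778, -45.920000
3. 40.537885, -95.292213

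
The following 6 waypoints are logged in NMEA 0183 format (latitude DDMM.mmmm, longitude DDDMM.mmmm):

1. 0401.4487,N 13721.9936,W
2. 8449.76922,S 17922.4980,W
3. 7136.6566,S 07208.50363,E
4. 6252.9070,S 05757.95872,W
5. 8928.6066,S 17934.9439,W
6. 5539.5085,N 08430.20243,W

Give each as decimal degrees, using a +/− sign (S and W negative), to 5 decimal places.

1. 4.02415, -137.36656
2. -84.82949, -179.37497
3. -71.61094, 72.14173
4. -62.88178, -57.96598
5. -89.47678, -179.58240
6. 55.65848, -84.50337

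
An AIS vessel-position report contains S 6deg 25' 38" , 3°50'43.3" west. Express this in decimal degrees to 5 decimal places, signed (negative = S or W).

φ: 6 + 25/60 + 38/3600 = 6.427222
S → negative
Lon: 3 + 50/60 + 43.3/3600 = 3.845361
W → negative

-6.42722, -3.84536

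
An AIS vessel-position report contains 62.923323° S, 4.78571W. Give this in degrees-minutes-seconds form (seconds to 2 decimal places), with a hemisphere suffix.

62°55′23.96″ S, 4°47′8.56″ W

Lat: 0.923323 × 60 = 55.39938′ → 55′, remainder × 60 = 23.9628″
Lon: 0.785710° → 47.14260′; 0.14260 × 60 = 8.5560″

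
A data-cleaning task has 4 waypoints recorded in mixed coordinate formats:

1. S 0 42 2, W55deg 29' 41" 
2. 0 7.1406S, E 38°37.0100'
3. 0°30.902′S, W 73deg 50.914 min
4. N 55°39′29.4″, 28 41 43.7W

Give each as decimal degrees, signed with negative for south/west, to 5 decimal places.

Point 1:
  Latitude: 42′ + 2″ = 42.03333′; 0 + 42.03333/60 = 0.700556
  hemisphere S, so the sign is −
  λ: 29′ + 41″ = 29.68333′; 55 + 29.68333/60 = 55.494722
  W → negative
Point 2:
  Latitude: 0 + 7.1406/60 = 0.119010
  hemisphere S, so the sign is −
  Longitude: 38 + 37.01/60 = 38.616833
  E → positive
Point 3:
  Lat: 0 + 30.902/60 = 0.515033
  S → negative
  Lon: 50.914′ = 0.848567°; total 73.848567
  hemisphere W, so the sign is −
Point 4:
  φ: 55 + 39/60 + 29.4/3600 = 55.658167
  N → positive
  Lon: 41′ + 43.7″ = 41.72833′; 28 + 41.72833/60 = 28.695472
  W ⇒ negate

1. -0.70056, -55.49472
2. -0.11901, 38.61683
3. -0.51503, -73.84857
4. 55.65817, -28.69547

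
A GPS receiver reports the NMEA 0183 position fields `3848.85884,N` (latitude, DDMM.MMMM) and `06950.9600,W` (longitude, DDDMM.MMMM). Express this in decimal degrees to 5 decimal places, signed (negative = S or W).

38.81431, -69.84933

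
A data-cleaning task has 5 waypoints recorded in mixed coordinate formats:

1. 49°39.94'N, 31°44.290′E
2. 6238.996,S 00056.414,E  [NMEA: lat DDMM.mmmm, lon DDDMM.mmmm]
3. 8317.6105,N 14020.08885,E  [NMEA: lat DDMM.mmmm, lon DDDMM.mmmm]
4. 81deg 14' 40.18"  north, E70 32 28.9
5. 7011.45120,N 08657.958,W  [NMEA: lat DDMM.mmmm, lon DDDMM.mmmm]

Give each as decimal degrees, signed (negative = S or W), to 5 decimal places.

1. 49.66567, 31.73817
2. -62.64993, 0.94023
3. 83.29351, 140.33481
4. 81.24449, 70.54136
5. 70.19085, -86.96597

Point 1:
  φ: 49 + 39.94/60 = 49.665667
  N → positive
  λ: 44.29′ = 0.738167°; total 31.738167
  E ⇒ keep positive
Point 2:
  φ: split at 2 digits → 62° and 38.996′; 62 + 38.996/60 = 62.649933
  hemisphere S, so the sign is −
  Lon: split at 3 digits → 000° and 56.414′; 0 + 56.414/60 = 0.940233
  E → positive
Point 3:
  φ: split at 2 digits → 83° and 17.6105′; 83 + 17.6105/60 = 83.293508
  N ⇒ keep positive
  Lon: degrees = first 3 digits = 140, minutes = 20.08885; 140 + 20.08885/60 = 140.334814
  E ⇒ keep positive
Point 4:
  Latitude: 81 + 14/60 + 40.18/3600 = 81.244494
  N → positive
  Lon: 70° + 32/60 + 28.9/3600 = 70 + 0.533333 + 0.008028 = 70.541361
  E ⇒ keep positive
Point 5:
  Lat: split at 2 digits → 70° and 11.4512′; 70 + 11.4512/60 = 70.190853
  N → positive
  λ: degrees = first 3 digits = 86, minutes = 57.958; 86 + 57.958/60 = 86.965967
  W → negative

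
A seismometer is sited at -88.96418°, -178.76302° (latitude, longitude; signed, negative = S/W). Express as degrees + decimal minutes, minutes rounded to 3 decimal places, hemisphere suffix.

Latitude is negative → S; |value| = 88.964180
Lat: minutes = (88.964180 − 88) × 60 = 57.85080
Longitude is negative → W; |value| = 178.763020
Lon: 178° + 0.763020 × 60 = 178° 45.78120′

88° 57.851′ S, 178° 45.781′ W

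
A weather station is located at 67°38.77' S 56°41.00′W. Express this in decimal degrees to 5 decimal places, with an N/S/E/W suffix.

Latitude: 67 + 38.77/60 = 67.646167
λ: 41′ = 0.683333°; total 56.683333

67.64617° S, 56.68333° W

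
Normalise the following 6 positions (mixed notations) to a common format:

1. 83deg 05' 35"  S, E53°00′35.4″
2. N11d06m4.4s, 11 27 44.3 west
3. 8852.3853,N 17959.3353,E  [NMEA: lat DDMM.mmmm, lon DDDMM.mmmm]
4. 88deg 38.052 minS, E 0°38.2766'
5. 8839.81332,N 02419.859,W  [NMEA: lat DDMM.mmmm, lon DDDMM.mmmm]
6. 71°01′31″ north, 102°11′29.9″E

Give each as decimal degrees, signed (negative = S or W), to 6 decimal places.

1. -83.093056, 53.009833
2. 11.101222, -11.462306
3. 88.873088, 179.988922
4. -88.634200, 0.637943
5. 88.663555, -24.330983
6. 71.025278, 102.191639

Point 1:
  Latitude: 83° + 5/60 + 35/3600 = 83 + 0.083333 + 0.009722 = 83.0930556
  hemisphere S, so the sign is −
  Longitude: 0′ + 35.4″ = 0.59000′; 53 + 0.59000/60 = 53.0098333
  E → positive
Point 2:
  φ: 6′ + 4.4″ = 6.07333′; 11 + 6.07333/60 = 11.1012222
  N ⇒ keep positive
  Longitude: 11 + 27/60 + 44.3/3600 = 11.4623056
  W ⇒ negate
Point 3:
  Latitude: degrees = first 2 digits = 88, minutes = 52.3853; 88 + 52.3853/60 = 88.8730883
  N ⇒ keep positive
  Lon: degrees = first 3 digits = 179, minutes = 59.3353; 179 + 59.3353/60 = 179.9889217
  E ⇒ keep positive
Point 4:
  φ: 88 + 38.052/60 = 88.6342000
  S ⇒ negate
  λ: 0 + 38.2766/60 = 0.6379433
  E ⇒ keep positive
Point 5:
  Latitude: split at 2 digits → 88° and 39.81332′; 88 + 39.81332/60 = 88.6635553
  N → positive
  λ: degrees = first 3 digits = 24, minutes = 19.859; 24 + 19.859/60 = 24.3309833
  hemisphere W, so the sign is −
Point 6:
  Lat: 71 + 1/60 + 31/3600 = 71.0252778
  N ⇒ keep positive
  Longitude: 102° + 11/60 + 29.9/3600 = 102 + 0.183333 + 0.008306 = 102.1916389
  E → positive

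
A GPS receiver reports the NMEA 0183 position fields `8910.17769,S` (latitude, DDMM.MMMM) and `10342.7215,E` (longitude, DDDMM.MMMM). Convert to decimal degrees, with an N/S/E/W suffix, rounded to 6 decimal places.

89.169628° S, 103.712025° E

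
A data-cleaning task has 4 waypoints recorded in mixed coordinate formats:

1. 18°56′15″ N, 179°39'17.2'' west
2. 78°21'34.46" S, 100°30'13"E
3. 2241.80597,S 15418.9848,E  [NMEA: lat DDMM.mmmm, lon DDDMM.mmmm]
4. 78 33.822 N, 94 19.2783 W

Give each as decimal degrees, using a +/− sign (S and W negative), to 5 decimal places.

Point 1:
  φ: 56′ + 15″ = 56.25000′; 18 + 56.25000/60 = 18.937500
  N → positive
  λ: 179 + 39/60 + 17.2/3600 = 179.654778
  hemisphere W, so the sign is −
Point 2:
  Latitude: 21′ + 34.46″ = 21.57433′; 78 + 21.57433/60 = 78.359572
  hemisphere S, so the sign is −
  Longitude: 100 + 30/60 + 13/3600 = 100.503611
  E ⇒ keep positive
Point 3:
  Lat: degrees = first 2 digits = 22, minutes = 41.80597; 22 + 41.80597/60 = 22.696766
  hemisphere S, so the sign is −
  Longitude: degrees = first 3 digits = 154, minutes = 18.9848; 154 + 18.9848/60 = 154.316413
  E → positive
Point 4:
  φ: 33.822′ = 0.563700°; total 78.563700
  N → positive
  Lon: 19.2783′ = 0.321305°; total 94.321305
  hemisphere W, so the sign is −

1. 18.93750, -179.65478
2. -78.35957, 100.50361
3. -22.69677, 154.31641
4. 78.56370, -94.32131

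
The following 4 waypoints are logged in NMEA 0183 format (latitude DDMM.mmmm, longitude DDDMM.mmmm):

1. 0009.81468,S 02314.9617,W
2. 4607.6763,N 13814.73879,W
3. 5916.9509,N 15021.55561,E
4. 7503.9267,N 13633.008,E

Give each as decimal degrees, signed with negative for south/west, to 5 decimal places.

Point 1:
  φ: split at 2 digits → 00° and 9.81468′; 0 + 9.81468/60 = 0.163578
  S ⇒ negate
  Lon: split at 3 digits → 023° and 14.9617′; 23 + 14.9617/60 = 23.249362
  W ⇒ negate
Point 2:
  Lat: degrees = first 2 digits = 46, minutes = 7.6763; 46 + 7.6763/60 = 46.127938
  N → positive
  λ: split at 3 digits → 138° and 14.73879′; 138 + 14.73879/60 = 138.245647
  W ⇒ negate
Point 3:
  Lat: split at 2 digits → 59° and 16.9509′; 59 + 16.9509/60 = 59.282515
  N → positive
  Lon: split at 3 digits → 150° and 21.55561′; 150 + 21.55561/60 = 150.359260
  E ⇒ keep positive
Point 4:
  Lat: split at 2 digits → 75° and 3.9267′; 75 + 3.9267/60 = 75.065445
  N → positive
  λ: split at 3 digits → 136° and 33.008′; 136 + 33.008/60 = 136.550133
  E ⇒ keep positive

1. -0.16358, -23.24936
2. 46.12794, -138.24565
3. 59.28252, 150.35926
4. 75.06545, 136.55013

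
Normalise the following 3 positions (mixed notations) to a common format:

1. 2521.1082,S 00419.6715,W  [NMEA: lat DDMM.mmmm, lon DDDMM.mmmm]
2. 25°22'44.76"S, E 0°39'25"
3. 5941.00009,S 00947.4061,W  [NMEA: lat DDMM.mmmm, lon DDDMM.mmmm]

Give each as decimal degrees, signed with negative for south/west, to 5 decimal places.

1. -25.35180, -4.32786
2. -25.37910, 0.65694
3. -59.68333, -9.79010

Point 1:
  φ: degrees = first 2 digits = 25, minutes = 21.1082; 25 + 21.1082/60 = 25.351803
  S → negative
  Longitude: split at 3 digits → 004° and 19.6715′; 4 + 19.6715/60 = 4.327858
  W → negative
Point 2:
  φ: 25 + 22/60 + 44.76/3600 = 25.379100
  S → negative
  Longitude: 0 + 39/60 + 25/3600 = 0.656944
  E ⇒ keep positive
Point 3:
  φ: split at 2 digits → 59° and 41.00009′; 59 + 41.00009/60 = 59.683335
  hemisphere S, so the sign is −
  λ: split at 3 digits → 009° and 47.4061′; 9 + 47.4061/60 = 9.790102
  W → negative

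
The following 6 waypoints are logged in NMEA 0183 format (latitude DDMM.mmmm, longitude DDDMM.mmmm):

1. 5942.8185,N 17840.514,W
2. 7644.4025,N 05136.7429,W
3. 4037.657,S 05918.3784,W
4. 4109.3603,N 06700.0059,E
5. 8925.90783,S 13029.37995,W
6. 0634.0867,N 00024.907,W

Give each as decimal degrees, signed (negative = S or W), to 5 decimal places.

Point 1:
  Latitude: split at 2 digits → 59° and 42.8185′; 59 + 42.8185/60 = 59.713642
  N ⇒ keep positive
  Longitude: split at 3 digits → 178° and 40.514′; 178 + 40.514/60 = 178.675233
  W → negative
Point 2:
  Latitude: degrees = first 2 digits = 76, minutes = 44.4025; 76 + 44.4025/60 = 76.740042
  N → positive
  λ: degrees = first 3 digits = 51, minutes = 36.7429; 51 + 36.7429/60 = 51.612382
  hemisphere W, so the sign is −
Point 3:
  φ: split at 2 digits → 40° and 37.657′; 40 + 37.657/60 = 40.627617
  S → negative
  λ: split at 3 digits → 059° and 18.3784′; 59 + 18.3784/60 = 59.306307
  hemisphere W, so the sign is −
Point 4:
  Latitude: degrees = first 2 digits = 41, minutes = 9.3603; 41 + 9.3603/60 = 41.156005
  N → positive
  Lon: degrees = first 3 digits = 67, minutes = 0.0059; 67 + 0.0059/60 = 67.000098
  E ⇒ keep positive
Point 5:
  Latitude: degrees = first 2 digits = 89, minutes = 25.90783; 89 + 25.90783/60 = 89.431797
  S → negative
  Lon: split at 3 digits → 130° and 29.37995′; 130 + 29.37995/60 = 130.489666
  hemisphere W, so the sign is −
Point 6:
  Latitude: split at 2 digits → 06° and 34.0867′; 6 + 34.0867/60 = 6.568112
  N → positive
  λ: degrees = first 3 digits = 0, minutes = 24.907; 0 + 24.907/60 = 0.415117
  W ⇒ negate

1. 59.71364, -178.67523
2. 76.74004, -51.61238
3. -40.62762, -59.30631
4. 41.15601, 67.00010
5. -89.43180, -130.48967
6. 6.56811, -0.41512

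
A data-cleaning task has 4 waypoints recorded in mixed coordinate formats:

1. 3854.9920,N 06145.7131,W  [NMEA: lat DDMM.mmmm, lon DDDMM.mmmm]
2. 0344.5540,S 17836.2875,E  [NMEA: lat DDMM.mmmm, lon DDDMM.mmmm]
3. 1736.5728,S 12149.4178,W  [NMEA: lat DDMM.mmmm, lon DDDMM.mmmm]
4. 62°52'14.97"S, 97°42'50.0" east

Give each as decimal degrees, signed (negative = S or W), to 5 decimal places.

1. 38.91653, -61.76189
2. -3.74257, 178.60479
3. -17.60955, -121.82363
4. -62.87083, 97.71389

Point 1:
  Lat: split at 2 digits → 38° and 54.992′; 38 + 54.992/60 = 38.916533
  N → positive
  Lon: split at 3 digits → 061° and 45.7131′; 61 + 45.7131/60 = 61.761885
  W ⇒ negate
Point 2:
  φ: split at 2 digits → 03° and 44.554′; 3 + 44.554/60 = 3.742567
  hemisphere S, so the sign is −
  Lon: degrees = first 3 digits = 178, minutes = 36.2875; 178 + 36.2875/60 = 178.604792
  E ⇒ keep positive
Point 3:
  Latitude: degrees = first 2 digits = 17, minutes = 36.5728; 17 + 36.5728/60 = 17.609547
  S → negative
  Lon: degrees = first 3 digits = 121, minutes = 49.4178; 121 + 49.4178/60 = 121.823630
  hemisphere W, so the sign is −
Point 4:
  Lat: 62 + 52/60 + 14.97/3600 = 62.870825
  S → negative
  Lon: 97° + 42/60 + 50/3600 = 97 + 0.700000 + 0.013889 = 97.713889
  E ⇒ keep positive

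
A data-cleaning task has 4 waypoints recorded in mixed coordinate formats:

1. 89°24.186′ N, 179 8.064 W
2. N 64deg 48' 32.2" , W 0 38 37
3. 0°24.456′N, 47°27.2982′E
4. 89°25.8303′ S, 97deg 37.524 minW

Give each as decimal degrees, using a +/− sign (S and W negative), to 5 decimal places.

1. 89.40310, -179.13440
2. 64.80894, -0.64361
3. 0.40760, 47.45497
4. -89.43051, -97.62540

Point 1:
  Lat: 24.186′ = 0.403100°; total 89.403100
  N ⇒ keep positive
  Longitude: 8.064′ = 0.134400°; total 179.134400
  hemisphere W, so the sign is −
Point 2:
  Latitude: 48′ + 32.2″ = 48.53667′; 64 + 48.53667/60 = 64.808944
  N ⇒ keep positive
  Lon: 38′ + 37″ = 38.61667′; 0 + 38.61667/60 = 0.643611
  W → negative
Point 3:
  Latitude: 0 + 24.456/60 = 0.407600
  N ⇒ keep positive
  Longitude: 47 + 27.2982/60 = 47.454970
  E ⇒ keep positive
Point 4:
  Latitude: 25.8303′ = 0.430505°; total 89.430505
  hemisphere S, so the sign is −
  λ: 97 + 37.524/60 = 97.625400
  W → negative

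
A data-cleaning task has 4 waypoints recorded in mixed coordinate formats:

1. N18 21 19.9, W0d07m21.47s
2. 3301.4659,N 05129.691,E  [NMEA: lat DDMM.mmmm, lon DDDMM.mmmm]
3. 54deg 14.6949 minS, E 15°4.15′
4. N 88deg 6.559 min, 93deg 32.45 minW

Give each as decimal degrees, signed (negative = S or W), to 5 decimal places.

1. 18.35553, -0.12263
2. 33.02443, 51.49485
3. -54.24492, 15.06917
4. 88.10932, -93.54083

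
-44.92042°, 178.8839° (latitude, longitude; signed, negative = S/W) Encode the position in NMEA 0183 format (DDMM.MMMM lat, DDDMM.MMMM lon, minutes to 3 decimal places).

Latitude is negative → S; |value| = 44.920420
φ: minutes = (44.920420 − 44) × 60 = 55.22520
Longitude: fractional part 0.883900 → 53.03400 minutes

4455.225,S / 17853.034,E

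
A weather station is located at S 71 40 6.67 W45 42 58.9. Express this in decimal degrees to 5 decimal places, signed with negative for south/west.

-71.66852, -45.71636

Lat: 71° + 40/60 + 6.67/3600 = 71 + 0.666667 + 0.001853 = 71.668519
S → negative
Lon: 45 + 42/60 + 58.9/3600 = 45.716361
W → negative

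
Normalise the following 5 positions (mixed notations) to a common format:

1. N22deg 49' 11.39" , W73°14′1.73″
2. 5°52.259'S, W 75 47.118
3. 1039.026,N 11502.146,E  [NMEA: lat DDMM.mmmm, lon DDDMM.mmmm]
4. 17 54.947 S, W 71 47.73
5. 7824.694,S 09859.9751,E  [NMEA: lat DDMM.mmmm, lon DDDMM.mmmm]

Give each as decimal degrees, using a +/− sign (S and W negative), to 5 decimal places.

1. 22.81983, -73.23381
2. -5.87098, -75.78530
3. 10.65043, 115.03577
4. -17.91578, -71.79550
5. -78.41157, 98.99959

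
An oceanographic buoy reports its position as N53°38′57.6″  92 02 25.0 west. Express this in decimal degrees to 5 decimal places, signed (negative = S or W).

53.64933, -92.04028

Latitude: 53° + 38/60 + 57.6/3600 = 53 + 0.633333 + 0.016000 = 53.649333
N ⇒ keep positive
Longitude: 92° + 2/60 + 25/3600 = 92 + 0.033333 + 0.006944 = 92.040278
W ⇒ negate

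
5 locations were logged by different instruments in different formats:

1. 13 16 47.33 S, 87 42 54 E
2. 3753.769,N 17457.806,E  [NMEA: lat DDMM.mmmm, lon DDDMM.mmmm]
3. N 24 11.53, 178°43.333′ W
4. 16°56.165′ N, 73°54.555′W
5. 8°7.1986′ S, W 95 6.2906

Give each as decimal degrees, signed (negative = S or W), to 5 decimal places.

Point 1:
  Lat: 13 + 16/60 + 47.33/3600 = 13.279814
  S → negative
  Lon: 42′ + 54″ = 42.90000′; 87 + 42.90000/60 = 87.715000
  E ⇒ keep positive
Point 2:
  φ: degrees = first 2 digits = 37, minutes = 53.769; 37 + 53.769/60 = 37.896150
  N → positive
  λ: degrees = first 3 digits = 174, minutes = 57.806; 174 + 57.806/60 = 174.963433
  E ⇒ keep positive
Point 3:
  φ: 24 + 11.53/60 = 24.192167
  N → positive
  Lon: 43.333′ = 0.722217°; total 178.722217
  hemisphere W, so the sign is −
Point 4:
  φ: 56.165′ = 0.936083°; total 16.936083
  N ⇒ keep positive
  Longitude: 73 + 54.555/60 = 73.909250
  hemisphere W, so the sign is −
Point 5:
  φ: 7.1986′ = 0.119977°; total 8.119977
  S ⇒ negate
  Longitude: 6.2906′ = 0.104843°; total 95.104843
  W ⇒ negate

1. -13.27981, 87.71500
2. 37.89615, 174.96343
3. 24.19217, -178.72222
4. 16.93608, -73.90925
5. -8.11998, -95.10484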